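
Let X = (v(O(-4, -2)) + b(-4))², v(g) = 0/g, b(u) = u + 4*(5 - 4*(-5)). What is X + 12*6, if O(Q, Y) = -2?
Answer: 9288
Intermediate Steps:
b(u) = 100 + u (b(u) = u + 4*(5 + 20) = u + 4*25 = u + 100 = 100 + u)
v(g) = 0
X = 9216 (X = (0 + (100 - 4))² = (0 + 96)² = 96² = 9216)
X + 12*6 = 9216 + 12*6 = 9216 + 72 = 9288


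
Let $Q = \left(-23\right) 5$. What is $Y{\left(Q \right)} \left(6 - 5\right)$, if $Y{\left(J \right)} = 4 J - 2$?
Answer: $-462$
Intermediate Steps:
$Q = -115$
$Y{\left(J \right)} = -2 + 4 J$
$Y{\left(Q \right)} \left(6 - 5\right) = \left(-2 + 4 \left(-115\right)\right) \left(6 - 5\right) = \left(-2 - 460\right) 1 = \left(-462\right) 1 = -462$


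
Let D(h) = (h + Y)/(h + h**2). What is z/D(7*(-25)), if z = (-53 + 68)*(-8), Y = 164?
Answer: 3654000/11 ≈ 3.3218e+5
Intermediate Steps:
D(h) = (164 + h)/(h + h**2) (D(h) = (h + 164)/(h + h**2) = (164 + h)/(h + h**2))
z = -120 (z = 15*(-8) = -120)
z/D(7*(-25)) = -120*(-175*(1 + 7*(-25))/(164 + 7*(-25))) = -120*(-175*(1 - 175)/(164 - 175)) = -120/((-1/175*(-11)/(-174))) = -120/((-1/175*(-1/174)*(-11))) = -120/(-11/30450) = -120*(-30450/11) = 3654000/11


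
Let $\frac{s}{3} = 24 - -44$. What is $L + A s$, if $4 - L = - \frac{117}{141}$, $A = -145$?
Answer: $- \frac{1390033}{47} \approx -29575.0$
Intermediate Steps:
$s = 204$ ($s = 3 \left(24 - -44\right) = 3 \left(24 + 44\right) = 3 \cdot 68 = 204$)
$L = \frac{227}{47}$ ($L = 4 - - \frac{117}{141} = 4 - \left(-117\right) \frac{1}{141} = 4 - - \frac{39}{47} = 4 + \frac{39}{47} = \frac{227}{47} \approx 4.8298$)
$L + A s = \frac{227}{47} - 29580 = - \frac{1390033}{47}$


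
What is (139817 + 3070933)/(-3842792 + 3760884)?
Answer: -1605375/40954 ≈ -39.199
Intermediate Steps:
(139817 + 3070933)/(-3842792 + 3760884) = 3210750/(-81908) = 3210750*(-1/81908) = -1605375/40954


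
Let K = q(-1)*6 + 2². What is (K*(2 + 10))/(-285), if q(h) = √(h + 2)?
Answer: -8/19 ≈ -0.42105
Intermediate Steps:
q(h) = √(2 + h)
K = 10 (K = √(2 - 1)*6 + 2² = √1*6 + 4 = 1*6 + 4 = 6 + 4 = 10)
(K*(2 + 10))/(-285) = (10*(2 + 10))/(-285) = (10*12)*(-1/285) = 120*(-1/285) = -8/19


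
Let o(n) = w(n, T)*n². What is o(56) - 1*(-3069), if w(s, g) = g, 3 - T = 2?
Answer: 6205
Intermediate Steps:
T = 1 (T = 3 - 1*2 = 3 - 2 = 1)
o(n) = n² (o(n) = 1*n² = n²)
o(56) - 1*(-3069) = 56² - 1*(-3069) = 3136 + 3069 = 6205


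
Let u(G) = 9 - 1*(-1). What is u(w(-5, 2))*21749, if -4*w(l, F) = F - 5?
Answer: 217490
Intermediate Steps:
w(l, F) = 5/4 - F/4 (w(l, F) = -(F - 5)/4 = -(-5 + F)/4 = 5/4 - F/4)
u(G) = 10 (u(G) = 9 + 1 = 10)
u(w(-5, 2))*21749 = 10*21749 = 217490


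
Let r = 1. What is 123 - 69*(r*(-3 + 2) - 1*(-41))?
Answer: -2637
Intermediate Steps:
123 - 69*(r*(-3 + 2) - 1*(-41)) = 123 - 69*(1*(-3 + 2) - 1*(-41)) = 123 - 69*(1*(-1) + 41) = 123 - 69*(-1 + 41) = 123 - 69*40 = 123 - 2760 = -2637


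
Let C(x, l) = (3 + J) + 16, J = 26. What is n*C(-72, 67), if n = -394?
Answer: -17730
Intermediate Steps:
C(x, l) = 45 (C(x, l) = (3 + 26) + 16 = 29 + 16 = 45)
n*C(-72, 67) = -394*45 = -17730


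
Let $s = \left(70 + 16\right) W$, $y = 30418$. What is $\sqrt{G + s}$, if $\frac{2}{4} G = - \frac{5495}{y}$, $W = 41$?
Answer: $\frac{\sqrt{815528465751}}{15209} \approx 59.377$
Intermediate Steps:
$G = - \frac{5495}{15209}$ ($G = 2 \left(- \frac{5495}{30418}\right) = - \frac{5495}{15209} \approx -0.3613$)
$s = 3526$ ($s = \left(70 + 16\right) 41 = 86 \cdot 41 = 3526$)
$\sqrt{G + s} = \sqrt{- \frac{5495}{15209} + 3526} = \sqrt{\frac{53621439}{15209}} = \frac{\sqrt{815528465751}}{15209}$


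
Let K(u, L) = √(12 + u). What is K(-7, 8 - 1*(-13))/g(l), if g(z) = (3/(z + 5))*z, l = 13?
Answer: 6*√5/13 ≈ 1.0320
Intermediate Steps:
g(z) = 3*z/(5 + z) (g(z) = (3/(5 + z))*z = 3*z/(5 + z))
K(-7, 8 - 1*(-13))/g(l) = √(12 - 7)/((3*13/(5 + 13))) = √5/((3*13/18)) = √5/((3*13*(1/18))) = √5/(13/6) = √5*(6/13) = 6*√5/13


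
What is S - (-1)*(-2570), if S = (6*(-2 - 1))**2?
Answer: -2246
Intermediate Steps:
S = 324 (S = (6*(-3))**2 = (-18)**2 = 324)
S - (-1)*(-2570) = 324 - (-1)*(-2570) = 324 - 1*2570 = 324 - 2570 = -2246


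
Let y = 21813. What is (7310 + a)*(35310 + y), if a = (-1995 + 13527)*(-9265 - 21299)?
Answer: -20133386244774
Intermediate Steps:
a = -352464048 (a = 11532*(-30564) = -352464048)
(7310 + a)*(35310 + y) = (7310 - 352464048)*(35310 + 21813) = -352456738*57123 = -20133386244774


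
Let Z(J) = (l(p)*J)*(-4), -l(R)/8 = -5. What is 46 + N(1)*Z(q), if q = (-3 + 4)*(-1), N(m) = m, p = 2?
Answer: 206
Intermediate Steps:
l(R) = 40 (l(R) = -8*(-5) = 40)
q = -1 (q = 1*(-1) = -1)
Z(J) = -160*J (Z(J) = (40*J)*(-4) = -160*J)
46 + N(1)*Z(q) = 46 + 1*(-160*(-1)) = 46 + 1*160 = 46 + 160 = 206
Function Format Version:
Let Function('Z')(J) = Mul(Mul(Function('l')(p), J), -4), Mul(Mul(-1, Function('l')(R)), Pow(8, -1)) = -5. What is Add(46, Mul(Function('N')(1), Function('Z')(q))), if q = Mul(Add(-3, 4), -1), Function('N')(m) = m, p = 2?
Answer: 206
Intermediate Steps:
Function('l')(R) = 40 (Function('l')(R) = Mul(-8, -5) = 40)
q = -1 (q = Mul(1, -1) = -1)
Function('Z')(J) = Mul(-160, J) (Function('Z')(J) = Mul(Mul(40, J), -4) = Mul(-160, J))
Add(46, Mul(Function('N')(1), Function('Z')(q))) = Add(46, Mul(1, Mul(-160, -1))) = Add(46, Mul(1, 160)) = Add(46, 160) = 206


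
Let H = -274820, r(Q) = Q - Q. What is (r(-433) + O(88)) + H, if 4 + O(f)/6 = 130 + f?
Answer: -273536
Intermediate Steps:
O(f) = 756 + 6*f (O(f) = -24 + 6*(130 + f) = -24 + (780 + 6*f) = 756 + 6*f)
r(Q) = 0
(r(-433) + O(88)) + H = (0 + (756 + 6*88)) - 274820 = (0 + (756 + 528)) - 274820 = (0 + 1284) - 274820 = 1284 - 274820 = -273536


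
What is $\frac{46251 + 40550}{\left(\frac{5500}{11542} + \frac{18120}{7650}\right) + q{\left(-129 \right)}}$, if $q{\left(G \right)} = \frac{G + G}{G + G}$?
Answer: $\frac{127736785605}{5658539} \approx 22574.0$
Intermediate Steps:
$q{\left(G \right)} = 1$ ($q{\left(G \right)} = \frac{2 G}{2 G} = 2 G \frac{1}{2 G} = 1$)
$\frac{46251 + 40550}{\left(\frac{5500}{11542} + \frac{18120}{7650}\right) + q{\left(-129 \right)}} = \frac{46251 + 40550}{\left(\frac{5500}{11542} + \frac{18120}{7650}\right) + 1} = \frac{86801}{\left(5500 \cdot \frac{1}{11542} + 18120 \cdot \frac{1}{7650}\right) + 1} = \frac{86801}{\left(\frac{2750}{5771} + \frac{604}{255}\right) + 1} = \frac{86801}{\frac{4186934}{1471605} + 1} = \frac{86801}{\frac{5658539}{1471605}} = 86801 \cdot \frac{1471605}{5658539} = \frac{127736785605}{5658539}$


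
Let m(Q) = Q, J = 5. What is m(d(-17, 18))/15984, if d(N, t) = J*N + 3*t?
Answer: -31/15984 ≈ -0.0019394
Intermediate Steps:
d(N, t) = 3*t + 5*N (d(N, t) = 5*N + 3*t = 3*t + 5*N)
m(d(-17, 18))/15984 = (3*18 + 5*(-17))/15984 = (54 - 85)*(1/15984) = -31*1/15984 = -31/15984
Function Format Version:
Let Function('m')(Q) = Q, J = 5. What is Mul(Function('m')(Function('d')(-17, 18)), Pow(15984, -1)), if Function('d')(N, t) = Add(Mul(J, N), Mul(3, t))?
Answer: Rational(-31, 15984) ≈ -0.0019394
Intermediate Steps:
Function('d')(N, t) = Add(Mul(3, t), Mul(5, N)) (Function('d')(N, t) = Add(Mul(5, N), Mul(3, t)) = Add(Mul(3, t), Mul(5, N)))
Mul(Function('m')(Function('d')(-17, 18)), Pow(15984, -1)) = Mul(Add(Mul(3, 18), Mul(5, -17)), Pow(15984, -1)) = Mul(Add(54, -85), Rational(1, 15984)) = Mul(-31, Rational(1, 15984)) = Rational(-31, 15984)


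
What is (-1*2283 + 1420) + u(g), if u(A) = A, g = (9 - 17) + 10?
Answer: -861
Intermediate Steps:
g = 2 (g = -8 + 10 = 2)
(-1*2283 + 1420) + u(g) = (-1*2283 + 1420) + 2 = (-2283 + 1420) + 2 = -863 + 2 = -861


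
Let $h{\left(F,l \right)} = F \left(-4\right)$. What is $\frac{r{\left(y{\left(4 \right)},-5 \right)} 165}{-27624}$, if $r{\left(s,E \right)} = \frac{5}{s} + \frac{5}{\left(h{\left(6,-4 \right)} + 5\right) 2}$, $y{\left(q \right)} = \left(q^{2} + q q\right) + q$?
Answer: $- \frac{275}{6298272} \approx -4.3663 \cdot 10^{-5}$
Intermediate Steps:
$h{\left(F,l \right)} = - 4 F$
$y{\left(q \right)} = q + 2 q^{2}$ ($y{\left(q \right)} = \left(q^{2} + q^{2}\right) + q = 2 q^{2} + q = q + 2 q^{2}$)
$r{\left(s,E \right)} = - \frac{5}{38} + \frac{5}{s}$ ($r{\left(s,E \right)} = \frac{5}{s} + \frac{5}{\left(\left(-4\right) 6 + 5\right) 2} = \frac{5}{s} + \frac{5}{\left(-24 + 5\right) 2} = \frac{5}{s} + \frac{5}{\left(-19\right) 2} = \frac{5}{s} + \frac{5}{-38} = \frac{5}{s} + 5 \left(- \frac{1}{38}\right) = \frac{5}{s} - \frac{5}{38} = - \frac{5}{38} + \frac{5}{s}$)
$\frac{r{\left(y{\left(4 \right)},-5 \right)} 165}{-27624} = \frac{\left(- \frac{5}{38} + \frac{5}{4 \left(1 + 2 \cdot 4\right)}\right) 165}{-27624} = \left(- \frac{5}{38} + \frac{5}{4 \left(1 + 8\right)}\right) 165 \left(- \frac{1}{27624}\right) = \left(- \frac{5}{38} + \frac{5}{4 \cdot 9}\right) 165 \left(- \frac{1}{27624}\right) = \left(- \frac{5}{38} + \frac{5}{36}\right) 165 \left(- \frac{1}{27624}\right) = \frac{5}{684} \cdot 165 \left(- \frac{1}{27624}\right) = \frac{275}{228} \left(- \frac{1}{27624}\right) = - \frac{275}{6298272}$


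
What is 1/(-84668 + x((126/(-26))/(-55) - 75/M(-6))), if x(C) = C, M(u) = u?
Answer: -1430/121057239 ≈ -1.1813e-5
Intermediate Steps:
1/(-84668 + x((126/(-26))/(-55) - 75/M(-6))) = 1/(-84668 + ((126/(-26))/(-55) - 75/(-6))) = 1/(-84668 + ((126*(-1/26))*(-1/55) - 75*(-1/6))) = 1/(-84668 + (-63/13*(-1/55) + 25/2)) = 1/(-84668 + (63/715 + 25/2)) = 1/(-84668 + 18001/1430) = 1/(-121057239/1430) = -1430/121057239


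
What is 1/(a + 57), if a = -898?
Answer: -1/841 ≈ -0.0011891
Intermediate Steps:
1/(a + 57) = 1/(-898 + 57) = 1/(-841) = -1/841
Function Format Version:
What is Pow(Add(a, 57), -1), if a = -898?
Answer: Rational(-1, 841) ≈ -0.0011891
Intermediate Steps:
Pow(Add(a, 57), -1) = Pow(Add(-898, 57), -1) = Pow(-841, -1) = Rational(-1, 841)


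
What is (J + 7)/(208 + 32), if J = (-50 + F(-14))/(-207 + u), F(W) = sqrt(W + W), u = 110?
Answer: 243/7760 - I*sqrt(7)/11640 ≈ 0.031314 - 0.0002273*I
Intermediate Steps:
F(W) = sqrt(2)*sqrt(W) (F(W) = sqrt(2*W) = sqrt(2)*sqrt(W))
J = 50/97 - 2*I*sqrt(7)/97 (J = (-50 + sqrt(2)*sqrt(-14))/(-207 + 110) = (-50 + sqrt(2)*(I*sqrt(14)))/(-97) = (-50 + 2*I*sqrt(7))*(-1/97) = 50/97 - 2*I*sqrt(7)/97 ≈ 0.51546 - 0.054552*I)
(J + 7)/(208 + 32) = ((50/97 - 2*I*sqrt(7)/97) + 7)/(208 + 32) = (729/97 - 2*I*sqrt(7)/97)/240 = 243/7760 - I*sqrt(7)/11640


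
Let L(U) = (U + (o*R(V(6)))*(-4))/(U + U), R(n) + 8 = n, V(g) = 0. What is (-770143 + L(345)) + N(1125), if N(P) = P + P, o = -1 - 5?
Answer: -176615339/230 ≈ -7.6789e+5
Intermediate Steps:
R(n) = -8 + n
o = -6
N(P) = 2*P
L(U) = (-192 + U)/(2*U) (L(U) = (U - 6*(-8 + 0)*(-4))/(U + U) = (U - 6*(-8)*(-4))/((2*U)) = (U + 48*(-4))*(1/(2*U)) = (U - 192)*(1/(2*U)) = (-192 + U)*(1/(2*U)) = (-192 + U)/(2*U))
(-770143 + L(345)) + N(1125) = (-770143 + (½)*(-192 + 345)/345) + 2*1125 = (-770143 + (½)*(1/345)*153) + 2250 = (-770143 + 51/230) + 2250 = -177132839/230 + 2250 = -176615339/230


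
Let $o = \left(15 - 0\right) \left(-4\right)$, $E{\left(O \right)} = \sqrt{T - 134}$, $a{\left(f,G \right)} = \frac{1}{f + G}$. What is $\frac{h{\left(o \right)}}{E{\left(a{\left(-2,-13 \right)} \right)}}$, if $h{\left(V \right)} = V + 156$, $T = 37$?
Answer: $- \frac{96 i \sqrt{97}}{97} \approx - 9.7473 i$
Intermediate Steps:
$a{\left(f,G \right)} = \frac{1}{G + f}$
$E{\left(O \right)} = i \sqrt{97}$ ($E{\left(O \right)} = \sqrt{37 - 134} = \sqrt{-97} = i \sqrt{97}$)
$o = -60$ ($o = \left(15 + 0\right) \left(-4\right) = 15 \left(-4\right) = -60$)
$h{\left(V \right)} = 156 + V$
$\frac{h{\left(o \right)}}{E{\left(a{\left(-2,-13 \right)} \right)}} = \frac{156 - 60}{i \sqrt{97}} = 96 \left(- \frac{i \sqrt{97}}{97}\right) = - \frac{96 i \sqrt{97}}{97}$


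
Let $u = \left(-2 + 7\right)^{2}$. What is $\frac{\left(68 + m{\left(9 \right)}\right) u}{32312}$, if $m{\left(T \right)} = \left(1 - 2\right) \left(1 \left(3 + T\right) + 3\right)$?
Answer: $\frac{1325}{32312} \approx 0.041006$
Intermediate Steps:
$u = 25$ ($u = 5^{2} = 25$)
$m{\left(T \right)} = -6 - T$ ($m{\left(T \right)} = - (\left(3 + T\right) + 3) = - (6 + T) = -6 - T$)
$\frac{\left(68 + m{\left(9 \right)}\right) u}{32312} = \frac{\left(68 - 15\right) 25}{32312} = \left(68 - 15\right) 25 \cdot \frac{1}{32312} = 53 \cdot 25 \cdot \frac{1}{32312} = 1325 \cdot \frac{1}{32312} = \frac{1325}{32312}$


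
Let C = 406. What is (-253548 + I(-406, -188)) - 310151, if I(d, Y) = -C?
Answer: -564105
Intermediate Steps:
I(d, Y) = -406 (I(d, Y) = -1*406 = -406)
(-253548 + I(-406, -188)) - 310151 = (-253548 - 406) - 310151 = -253954 - 310151 = -564105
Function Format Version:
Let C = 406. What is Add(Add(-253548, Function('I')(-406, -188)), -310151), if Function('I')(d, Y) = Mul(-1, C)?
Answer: -564105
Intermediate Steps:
Function('I')(d, Y) = -406 (Function('I')(d, Y) = Mul(-1, 406) = -406)
Add(Add(-253548, Function('I')(-406, -188)), -310151) = Add(Add(-253548, -406), -310151) = Add(-253954, -310151) = -564105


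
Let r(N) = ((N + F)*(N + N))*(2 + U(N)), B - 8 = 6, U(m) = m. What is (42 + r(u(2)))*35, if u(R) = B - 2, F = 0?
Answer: 142590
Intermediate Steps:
B = 14 (B = 8 + 6 = 14)
u(R) = 12 (u(R) = 14 - 2 = 12)
r(N) = 2*N**2*(2 + N) (r(N) = ((N + 0)*(N + N))*(2 + N) = (N*(2*N))*(2 + N) = (2*N**2)*(2 + N) = 2*N**2*(2 + N))
(42 + r(u(2)))*35 = (42 + 2*12**2*(2 + 12))*35 = (42 + 2*144*14)*35 = (42 + 4032)*35 = 4074*35 = 142590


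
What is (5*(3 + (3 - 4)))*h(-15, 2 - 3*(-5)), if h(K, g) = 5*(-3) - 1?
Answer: -160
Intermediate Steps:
h(K, g) = -16 (h(K, g) = -15 - 1 = -16)
(5*(3 + (3 - 4)))*h(-15, 2 - 3*(-5)) = (5*(3 + (3 - 4)))*(-16) = (5*(3 - 1))*(-16) = (5*2)*(-16) = 10*(-16) = -160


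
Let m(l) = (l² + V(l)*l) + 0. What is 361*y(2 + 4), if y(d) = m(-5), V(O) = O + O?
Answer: 27075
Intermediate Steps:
V(O) = 2*O
m(l) = 3*l² (m(l) = (l² + (2*l)*l) + 0 = (l² + 2*l²) + 0 = 3*l² + 0 = 3*l²)
y(d) = 75 (y(d) = 3*(-5)² = 3*25 = 75)
361*y(2 + 4) = 361*75 = 27075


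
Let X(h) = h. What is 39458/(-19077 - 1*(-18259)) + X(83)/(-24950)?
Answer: -492272497/10204550 ≈ -48.240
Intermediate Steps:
39458/(-19077 - 1*(-18259)) + X(83)/(-24950) = 39458/(-19077 - 1*(-18259)) + 83/(-24950) = 39458/(-19077 + 18259) + 83*(-1/24950) = 39458/(-818) - 83/24950 = 39458*(-1/818) - 83/24950 = -19729/409 - 83/24950 = -492272497/10204550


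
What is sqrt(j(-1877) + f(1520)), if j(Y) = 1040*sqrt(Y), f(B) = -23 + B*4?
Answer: sqrt(6057 + 1040*I*sqrt(1877)) ≈ 160.5 + 140.37*I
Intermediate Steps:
f(B) = -23 + 4*B
sqrt(j(-1877) + f(1520)) = sqrt(1040*sqrt(-1877) + (-23 + 4*1520)) = sqrt(1040*(I*sqrt(1877)) + (-23 + 6080)) = sqrt(1040*I*sqrt(1877) + 6057) = sqrt(6057 + 1040*I*sqrt(1877))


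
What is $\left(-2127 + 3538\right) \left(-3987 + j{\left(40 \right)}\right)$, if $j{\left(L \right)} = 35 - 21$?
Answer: $-5605903$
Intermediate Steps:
$j{\left(L \right)} = 14$ ($j{\left(L \right)} = 35 - 21 = 14$)
$\left(-2127 + 3538\right) \left(-3987 + j{\left(40 \right)}\right) = \left(-2127 + 3538\right) \left(-3987 + 14\right) = 1411 \left(-3973\right) = -5605903$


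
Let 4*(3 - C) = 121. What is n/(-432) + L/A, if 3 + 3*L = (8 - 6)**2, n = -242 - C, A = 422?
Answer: 181537/364608 ≈ 0.49790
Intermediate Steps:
C = -109/4 (C = 3 - 1/4*121 = 3 - 121/4 = -109/4 ≈ -27.250)
n = -859/4 (n = -242 - 1*(-109/4) = -242 + 109/4 = -859/4 ≈ -214.75)
L = 1/3 (L = -1 + (8 - 6)**2/3 = -1 + (1/3)*2**2 = -1 + (1/3)*4 = -1 + 4/3 = 1/3 ≈ 0.33333)
n/(-432) + L/A = -859/4/(-432) + (1/3)/422 = -859/4*(-1/432) + (1/3)*(1/422) = 859/1728 + 1/1266 = 181537/364608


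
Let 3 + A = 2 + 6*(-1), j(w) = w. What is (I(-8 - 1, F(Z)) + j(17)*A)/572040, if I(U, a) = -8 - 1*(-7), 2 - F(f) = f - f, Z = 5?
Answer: -1/4767 ≈ -0.00020978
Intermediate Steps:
F(f) = 2 (F(f) = 2 - (f - f) = 2 - 1*0 = 2 + 0 = 2)
I(U, a) = -1 (I(U, a) = -8 + 7 = -1)
A = -7 (A = -3 + (2 + 6*(-1)) = -3 + (2 - 6) = -3 - 4 = -7)
(I(-8 - 1, F(Z)) + j(17)*A)/572040 = (-1 + 17*(-7))/572040 = (-1 - 119)*(1/572040) = -120*1/572040 = -1/4767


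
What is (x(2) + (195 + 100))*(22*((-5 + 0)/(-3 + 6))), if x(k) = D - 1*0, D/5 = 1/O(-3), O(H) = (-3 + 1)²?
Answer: -21725/2 ≈ -10863.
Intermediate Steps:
O(H) = 4 (O(H) = (-2)² = 4)
D = 5/4 ≈ 1.2500
x(k) = 5/4 (x(k) = 5/4 - 1*0 = 5/4 + 0 = 5/4)
(x(2) + (195 + 100))*(22*((-5 + 0)/(-3 + 6))) = (5/4 + (195 + 100))*(22*((-5 + 0)/(-3 + 6))) = (5/4 + 295)*(22*(-5/3)) = 1185*(22*(-5*⅓))/4 = 1185*(22*(-5/3))/4 = (1185/4)*(-110/3) = -21725/2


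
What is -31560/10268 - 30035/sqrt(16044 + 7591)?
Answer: -7890/2567 - 6007*sqrt(23635)/4727 ≈ -198.44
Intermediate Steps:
-31560/10268 - 30035/sqrt(16044 + 7591) = -31560*1/10268 - 30035*sqrt(23635)/23635 = -7890/2567 - 6007*sqrt(23635)/4727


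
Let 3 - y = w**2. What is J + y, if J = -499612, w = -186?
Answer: -534205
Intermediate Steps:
y = -34593 (y = 3 - 1*(-186)**2 = 3 - 1*34596 = 3 - 34596 = -34593)
J + y = -499612 - 34593 = -534205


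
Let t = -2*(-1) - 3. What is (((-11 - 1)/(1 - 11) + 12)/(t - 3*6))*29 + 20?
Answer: -14/95 ≈ -0.14737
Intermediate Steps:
t = -1 (t = 2 - 3 = -1)
(((-11 - 1)/(1 - 11) + 12)/(t - 3*6))*29 + 20 = (((-11 - 1)/(1 - 11) + 12)/(-1 - 3*6))*29 + 20 = ((-12/(-10) + 12)/(-1 - 18))*29 + 20 = ((-12*(-1/10) + 12)/(-19))*29 + 20 = ((6/5 + 12)*(-1/19))*29 + 20 = ((66/5)*(-1/19))*29 + 20 = -66/95*29 + 20 = -1914/95 + 20 = -14/95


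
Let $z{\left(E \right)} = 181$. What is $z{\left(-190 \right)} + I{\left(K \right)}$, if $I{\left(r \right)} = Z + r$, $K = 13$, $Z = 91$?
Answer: $285$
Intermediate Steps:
$I{\left(r \right)} = 91 + r$
$z{\left(-190 \right)} + I{\left(K \right)} = 181 + \left(91 + 13\right) = 181 + 104 = 285$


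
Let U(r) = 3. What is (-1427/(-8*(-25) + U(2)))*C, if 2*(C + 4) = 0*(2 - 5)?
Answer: 5708/203 ≈ 28.118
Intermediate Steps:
C = -4 (C = -4 + (0*(2 - 5))/2 = -4 + (0*(-3))/2 = -4 + (½)*0 = -4 + 0 = -4)
(-1427/(-8*(-25) + U(2)))*C = -1427/(-8*(-25) + 3)*(-4) = -1427/(200 + 3)*(-4) = -1427/203*(-4) = 5708/203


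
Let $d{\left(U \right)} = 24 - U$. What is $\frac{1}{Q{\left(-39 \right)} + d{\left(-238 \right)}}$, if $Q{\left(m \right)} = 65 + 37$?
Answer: $\frac{1}{364} \approx 0.0027473$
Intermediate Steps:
$Q{\left(m \right)} = 102$
$\frac{1}{Q{\left(-39 \right)} + d{\left(-238 \right)}} = \frac{1}{102 + \left(24 - -238\right)} = \frac{1}{102 + \left(24 + 238\right)} = \frac{1}{102 + 262} = \frac{1}{364}$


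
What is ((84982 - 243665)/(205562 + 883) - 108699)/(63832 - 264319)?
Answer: 22440523738/41389538715 ≈ 0.54218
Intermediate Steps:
((84982 - 243665)/(205562 + 883) - 108699)/(63832 - 264319) = (-158683/206445 - 108699)/(-200487) = (-158683*1/206445 - 108699)*(-1/200487) = (-158683/206445 - 108699)*(-1/200487) = -22440523738/206445*(-1/200487) = 22440523738/41389538715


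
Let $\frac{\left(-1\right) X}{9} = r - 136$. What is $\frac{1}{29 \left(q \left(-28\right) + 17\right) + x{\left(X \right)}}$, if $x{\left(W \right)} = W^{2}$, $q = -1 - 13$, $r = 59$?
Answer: $\frac{1}{492110} \approx 2.0321 \cdot 10^{-6}$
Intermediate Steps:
$q = -14$ ($q = -1 - 13 = -14$)
$X = 693$ ($X = - 9 \left(59 - 136\right) = \left(-9\right) \left(-77\right) = 693$)
$\frac{1}{29 \left(q \left(-28\right) + 17\right) + x{\left(X \right)}} = \frac{1}{29 \left(\left(-14\right) \left(-28\right) + 17\right) + 693^{2}} = \frac{1}{29 \left(392 + 17\right) + 480249} = \frac{1}{29 \cdot 409 + 480249} = \frac{1}{11861 + 480249} = \frac{1}{492110}$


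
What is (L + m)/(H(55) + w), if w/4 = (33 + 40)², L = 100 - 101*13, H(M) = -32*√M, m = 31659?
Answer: 81123367/56789442 + 60892*√55/28394721 ≈ 1.4444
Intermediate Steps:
L = -1213 (L = 100 - 1313 = -1213)
w = 21316 (w = 4*(33 + 40)² = 4*73² = 4*5329 = 21316)
(L + m)/(H(55) + w) = (-1213 + 31659)/(-32*√55 + 21316) = 30446/(21316 - 32*√55)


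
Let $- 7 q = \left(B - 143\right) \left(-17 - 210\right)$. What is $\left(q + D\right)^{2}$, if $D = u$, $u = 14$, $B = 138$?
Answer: $\frac{1075369}{49} \approx 21946.0$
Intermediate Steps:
$q = - \frac{1135}{7}$ ($q = - \frac{\left(138 - 143\right) \left(-17 - 210\right)}{7} = - \frac{\left(-5\right) \left(-227\right)}{7} = \left(- \frac{1}{7}\right) 1135 = - \frac{1135}{7} \approx -162.14$)
$D = 14$
$\left(q + D\right)^{2} = \left(- \frac{1135}{7} + 14\right)^{2} = \left(- \frac{1037}{7}\right)^{2} = \frac{1075369}{49}$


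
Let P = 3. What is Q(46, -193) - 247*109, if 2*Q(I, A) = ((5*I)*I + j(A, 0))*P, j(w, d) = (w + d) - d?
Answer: -22685/2 ≈ -11343.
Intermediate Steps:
j(w, d) = w (j(w, d) = (d + w) - d = w)
Q(I, A) = 3*A/2 + 15*I**2/2 (Q(I, A) = (((5*I)*I + A)*3)/2 = ((5*I**2 + A)*3)/2 = ((A + 5*I**2)*3)/2 = (3*A + 15*I**2)/2 = 3*A/2 + 15*I**2/2)
Q(46, -193) - 247*109 = ((3/2)*(-193) + (15/2)*46**2) - 247*109 = (-579/2 + (15/2)*2116) - 1*26923 = (-579/2 + 15870) - 26923 = 31161/2 - 26923 = -22685/2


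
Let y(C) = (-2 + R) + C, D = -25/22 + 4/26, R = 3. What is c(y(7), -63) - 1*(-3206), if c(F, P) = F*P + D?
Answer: 772491/286 ≈ 2701.0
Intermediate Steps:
D = -281/286 (D = -25*1/22 + 4*(1/26) = -25/22 + 2/13 = -281/286 ≈ -0.98252)
y(C) = 1 + C (y(C) = (-2 + 3) + C = 1 + C)
c(F, P) = -281/286 + F*P (c(F, P) = F*P - 281/286 = -281/286 + F*P)
c(y(7), -63) - 1*(-3206) = (-281/286 + (1 + 7)*(-63)) - 1*(-3206) = (-281/286 + 8*(-63)) + 3206 = (-281/286 - 504) + 3206 = -144425/286 + 3206 = 772491/286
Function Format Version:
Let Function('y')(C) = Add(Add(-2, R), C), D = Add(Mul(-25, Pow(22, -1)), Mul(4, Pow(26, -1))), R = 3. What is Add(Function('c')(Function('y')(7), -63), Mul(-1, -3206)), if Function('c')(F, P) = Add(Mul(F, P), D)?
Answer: Rational(772491, 286) ≈ 2701.0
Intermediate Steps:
D = Rational(-281, 286) (D = Add(Mul(-25, Rational(1, 22)), Mul(4, Rational(1, 26))) = Add(Rational(-25, 22), Rational(2, 13)) = Rational(-281, 286) ≈ -0.98252)
Function('y')(C) = Add(1, C) (Function('y')(C) = Add(Add(-2, 3), C) = Add(1, C))
Function('c')(F, P) = Add(Rational(-281, 286), Mul(F, P)) (Function('c')(F, P) = Add(Mul(F, P), Rational(-281, 286)) = Add(Rational(-281, 286), Mul(F, P)))
Add(Function('c')(Function('y')(7), -63), Mul(-1, -3206)) = Add(Add(Rational(-281, 286), Mul(Add(1, 7), -63)), Mul(-1, -3206)) = Add(Add(Rational(-281, 286), Mul(8, -63)), 3206) = Add(Add(Rational(-281, 286), -504), 3206) = Add(Rational(-144425, 286), 3206) = Rational(772491, 286)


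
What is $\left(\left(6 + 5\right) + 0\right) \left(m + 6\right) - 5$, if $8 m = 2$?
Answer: $\frac{255}{4} \approx 63.75$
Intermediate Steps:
$m = \frac{1}{4}$ ($m = \frac{1}{8} \cdot 2 = \frac{1}{4} \approx 0.25$)
$\left(\left(6 + 5\right) + 0\right) \left(m + 6\right) - 5 = \left(\left(6 + 5\right) + 0\right) \left(\frac{1}{4} + 6\right) - 5 = \left(11 + 0\right) \frac{25}{4} - 5 = 11 \cdot \frac{25}{4} - 5 = \frac{275}{4} - 5 = \frac{255}{4}$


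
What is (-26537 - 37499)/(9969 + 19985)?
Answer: -32018/14977 ≈ -2.1378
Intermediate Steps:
(-26537 - 37499)/(9969 + 19985) = -64036/29954 = -64036*1/29954 = -32018/14977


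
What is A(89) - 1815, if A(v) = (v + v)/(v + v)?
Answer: -1814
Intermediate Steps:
A(v) = 1 (A(v) = (2*v)/((2*v)) = (2*v)*(1/(2*v)) = 1)
A(89) - 1815 = 1 - 1815 = -1814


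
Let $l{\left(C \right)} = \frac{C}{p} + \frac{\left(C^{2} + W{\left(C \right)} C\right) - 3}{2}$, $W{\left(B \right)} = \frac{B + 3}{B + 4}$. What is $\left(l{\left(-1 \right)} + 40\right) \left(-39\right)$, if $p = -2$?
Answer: $- \frac{3055}{2} \approx -1527.5$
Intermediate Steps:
$W{\left(B \right)} = \frac{3 + B}{4 + B}$
$l{\left(C \right)} = - \frac{3}{2} + \frac{C^{2}}{2} - \frac{C}{2} + \frac{C \left(3 + C\right)}{2 \left(4 + C\right)}$ ($l{\left(C \right)} = \frac{C}{-2} + \frac{\left(C^{2} + \frac{3 + C}{4 + C} C\right) - 3}{2} = C \left(- \frac{1}{2}\right) + \left(\left(C^{2} + \frac{C \left(3 + C\right)}{4 + C}\right) - 3\right) \frac{1}{2} = - \frac{C}{2} + \left(-3 + C^{2} + \frac{C \left(3 + C\right)}{4 + C}\right) \frac{1}{2} = - \frac{C}{2} + \left(- \frac{3}{2} + \frac{C^{2}}{2} + \frac{C \left(3 + C\right)}{2 \left(4 + C\right)}\right) = - \frac{3}{2} + \frac{C^{2}}{2} - \frac{C}{2} + \frac{C \left(3 + C\right)}{2 \left(4 + C\right)}$)
$\left(l{\left(-1 \right)} + 40\right) \left(-39\right) = \left(\frac{-12 + \left(-1\right)^{3} - -4 + 4 \left(-1\right)^{2}}{2 \left(4 - 1\right)} + 40\right) \left(-39\right) = \left(\frac{-12 - 1 + 4 + 4 \cdot 1}{2 \cdot 3} + 40\right) \left(-39\right) = \left(\frac{1}{2} \cdot \frac{1}{3} \left(-12 - 1 + 4 + 4\right) + 40\right) \left(-39\right) = \left(\frac{1}{2} \cdot \frac{1}{3} \left(-5\right) + 40\right) \left(-39\right) = \left(- \frac{5}{6} + 40\right) \left(-39\right) = \frac{235}{6} \left(-39\right) = - \frac{3055}{2}$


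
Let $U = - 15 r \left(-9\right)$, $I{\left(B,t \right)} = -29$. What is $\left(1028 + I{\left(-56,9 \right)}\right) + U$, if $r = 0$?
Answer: $999$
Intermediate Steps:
$U = 0$ ($U = \left(-15\right) 0 \left(-9\right) = 0 \left(-9\right) = 0$)
$\left(1028 + I{\left(-56,9 \right)}\right) + U = \left(1028 - 29\right) + 0 = 999 + 0 = 999$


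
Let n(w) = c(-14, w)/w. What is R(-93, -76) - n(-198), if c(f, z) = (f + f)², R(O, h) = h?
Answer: -7132/99 ≈ -72.040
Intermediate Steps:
c(f, z) = 4*f² (c(f, z) = (2*f)² = 4*f²)
n(w) = 784/w (n(w) = (4*(-14)²)/w = (4*196)/w = 784/w)
R(-93, -76) - n(-198) = -76 - 784/(-198) = -76 - 784*(-1)/198 = -76 - 1*(-392/99) = -76 + 392/99 = -7132/99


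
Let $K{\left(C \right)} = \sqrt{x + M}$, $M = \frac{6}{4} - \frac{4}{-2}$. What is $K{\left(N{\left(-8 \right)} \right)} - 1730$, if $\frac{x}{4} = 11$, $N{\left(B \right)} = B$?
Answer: $-1730 + \frac{\sqrt{190}}{2} \approx -1723.1$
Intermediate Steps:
$M = \frac{7}{2}$ ($M = 6 \cdot \frac{1}{4} - -2 = \frac{3}{2} + 2 = \frac{7}{2} \approx 3.5$)
$x = 44$ ($x = 4 \cdot 11 = 44$)
$K{\left(C \right)} = \frac{\sqrt{190}}{2}$ ($K{\left(C \right)} = \sqrt{44 + \frac{7}{2}} = \sqrt{\frac{95}{2}} = \frac{\sqrt{190}}{2}$)
$K{\left(N{\left(-8 \right)} \right)} - 1730 = \frac{\sqrt{190}}{2} - 1730 = -1730 + \frac{\sqrt{190}}{2}$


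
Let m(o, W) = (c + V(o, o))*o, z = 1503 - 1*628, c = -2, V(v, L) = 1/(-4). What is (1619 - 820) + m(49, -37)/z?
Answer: 399437/500 ≈ 798.87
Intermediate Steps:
V(v, L) = -1/4
z = 875 (z = 1503 - 628 = 875)
m(o, W) = -9*o/4 (m(o, W) = (-2 - 1/4)*o = -9*o/4)
(1619 - 820) + m(49, -37)/z = (1619 - 820) - 9/4*49/875 = 799 - 441/4*1/875 = 799 - 63/500 = 399437/500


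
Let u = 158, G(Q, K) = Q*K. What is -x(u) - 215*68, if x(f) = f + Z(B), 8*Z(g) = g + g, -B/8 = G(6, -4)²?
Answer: -13626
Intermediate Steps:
G(Q, K) = K*Q
B = -4608 (B = -8*(-4*6)² = -8*(-24)² = -8*576 = -4608)
Z(g) = g/4 (Z(g) = (g + g)/8 = (2*g)/8 = g/4)
x(f) = -1152 + f (x(f) = f + (¼)*(-4608) = f - 1152 = -1152 + f)
-x(u) - 215*68 = -(-1152 + 158) - 215*68 = -1*(-994) - 1*14620 = 994 - 14620 = -13626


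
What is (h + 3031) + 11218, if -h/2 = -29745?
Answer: 73739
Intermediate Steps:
h = 59490 (h = -2*(-29745) = 59490)
(h + 3031) + 11218 = (59490 + 3031) + 11218 = 62521 + 11218 = 73739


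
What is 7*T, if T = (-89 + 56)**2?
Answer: 7623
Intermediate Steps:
T = 1089 (T = (-33)**2 = 1089)
7*T = 7*1089 = 7623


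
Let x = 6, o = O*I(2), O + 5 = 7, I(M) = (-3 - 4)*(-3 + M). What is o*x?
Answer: 84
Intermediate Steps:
I(M) = 21 - 7*M (I(M) = -7*(-3 + M) = 21 - 7*M)
O = 2 (O = -5 + 7 = 2)
o = 14 (o = 2*(21 - 7*2) = 2*(21 - 14) = 2*7 = 14)
o*x = 14*6 = 84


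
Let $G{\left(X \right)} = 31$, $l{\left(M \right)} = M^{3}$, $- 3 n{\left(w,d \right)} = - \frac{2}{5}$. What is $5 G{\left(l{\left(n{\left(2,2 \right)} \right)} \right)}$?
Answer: $155$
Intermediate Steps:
$n{\left(w,d \right)} = \frac{2}{15}$ ($n{\left(w,d \right)} = - \frac{\left(-2\right) \frac{1}{5}}{3} = \left(- \frac{1}{3}\right) \left(- \frac{2}{5}\right) = \frac{2}{15}$)
$5 G{\left(l{\left(n{\left(2,2 \right)} \right)} \right)} = 5 \cdot 31 = 155$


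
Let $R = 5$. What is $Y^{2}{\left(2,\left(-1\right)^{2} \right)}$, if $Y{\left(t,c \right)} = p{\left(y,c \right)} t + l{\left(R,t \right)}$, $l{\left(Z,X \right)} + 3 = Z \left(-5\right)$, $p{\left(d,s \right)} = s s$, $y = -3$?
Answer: $676$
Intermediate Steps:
$p{\left(d,s \right)} = s^{2}$
$l{\left(Z,X \right)} = -3 - 5 Z$ ($l{\left(Z,X \right)} = -3 + Z \left(-5\right) = -3 - 5 Z$)
$Y{\left(t,c \right)} = -28 + t c^{2}$ ($Y{\left(t,c \right)} = c^{2} t - 28 = t c^{2} - 28 = -28 + t c^{2}$)
$Y^{2}{\left(2,\left(-1\right)^{2} \right)} = \left(-28 + 2 \left(\left(-1\right)^{2}\right)^{2}\right)^{2} = \left(-28 + 2 \cdot 1^{2}\right)^{2} = \left(-28 + 2 \cdot 1\right)^{2} = \left(-28 + 2\right)^{2} = \left(-26\right)^{2} = 676$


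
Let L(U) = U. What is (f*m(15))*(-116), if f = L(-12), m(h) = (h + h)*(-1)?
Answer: -41760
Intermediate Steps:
m(h) = -2*h (m(h) = (2*h)*(-1) = -2*h)
f = -12
(f*m(15))*(-116) = -(-24)*15*(-116) = -12*(-30)*(-116) = 360*(-116) = -41760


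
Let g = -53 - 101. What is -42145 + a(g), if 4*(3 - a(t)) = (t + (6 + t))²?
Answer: -64943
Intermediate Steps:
g = -154
a(t) = 3 - (6 + 2*t)²/4 (a(t) = 3 - (t + (6 + t))²/4 = 3 - (6 + 2*t)²/4)
-42145 + a(g) = -42145 + (3 - (3 - 154)²) = -42145 + (3 - 1*(-151)²) = -42145 + (3 - 1*22801) = -42145 + (3 - 22801) = -42145 - 22798 = -64943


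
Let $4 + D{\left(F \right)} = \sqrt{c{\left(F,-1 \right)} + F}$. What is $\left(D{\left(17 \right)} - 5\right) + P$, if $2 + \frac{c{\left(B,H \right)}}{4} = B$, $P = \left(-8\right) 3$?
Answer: $-33 + \sqrt{77} \approx -24.225$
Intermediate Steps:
$P = -24$
$c{\left(B,H \right)} = -8 + 4 B$
$D{\left(F \right)} = -4 + \sqrt{-8 + 5 F}$ ($D{\left(F \right)} = -4 + \sqrt{\left(-8 + 4 F\right) + F} = -4 + \sqrt{-8 + 5 F}$)
$\left(D{\left(17 \right)} - 5\right) + P = \left(\left(-4 + \sqrt{-8 + 5 \cdot 17}\right) - 5\right) - 24 = \left(\left(-4 + \sqrt{-8 + 85}\right) - 5\right) - 24 = \left(\left(-4 + \sqrt{77}\right) - 5\right) - 24 = \left(-9 + \sqrt{77}\right) - 24 = -33 + \sqrt{77}$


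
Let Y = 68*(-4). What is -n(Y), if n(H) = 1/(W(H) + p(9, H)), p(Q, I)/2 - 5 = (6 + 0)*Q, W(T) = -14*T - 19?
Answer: -1/3907 ≈ -0.00025595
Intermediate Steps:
W(T) = -19 - 14*T
p(Q, I) = 10 + 12*Q (p(Q, I) = 10 + 2*((6 + 0)*Q) = 10 + 2*(6*Q) = 10 + 12*Q)
Y = -272
n(H) = 1/(99 - 14*H) (n(H) = 1/((-19 - 14*H) + (10 + 12*9)) = 1/((-19 - 14*H) + (10 + 108)) = 1/((-19 - 14*H) + 118) = 1/(99 - 14*H))
-n(Y) = -(-1)/(-99 + 14*(-272)) = -(-1)/(-99 - 3808) = -(-1)/(-3907) = -(-1)*(-1)/3907 = -1*1/3907 = -1/3907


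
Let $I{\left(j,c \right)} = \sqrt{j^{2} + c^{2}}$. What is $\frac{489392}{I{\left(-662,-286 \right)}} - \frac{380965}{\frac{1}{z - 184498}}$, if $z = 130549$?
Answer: $20552680785 + \frac{122348 \sqrt{130010}}{65005} \approx 2.0553 \cdot 10^{10}$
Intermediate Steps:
$I{\left(j,c \right)} = \sqrt{c^{2} + j^{2}}$
$\frac{489392}{I{\left(-662,-286 \right)}} - \frac{380965}{\frac{1}{z - 184498}} = \frac{489392}{\sqrt{\left(-286\right)^{2} + \left(-662\right)^{2}}} - \frac{380965}{\frac{1}{130549 - 184498}} = \frac{489392}{\sqrt{81796 + 438244}} - \frac{380965}{\frac{1}{-53949}} = \frac{489392}{\sqrt{520040}} - \frac{380965}{- \frac{1}{53949}} = \frac{489392}{2 \sqrt{130010}} - -20552680785 = 489392 \frac{\sqrt{130010}}{260020} + 20552680785 = \frac{122348 \sqrt{130010}}{65005} + 20552680785 = 20552680785 + \frac{122348 \sqrt{130010}}{65005}$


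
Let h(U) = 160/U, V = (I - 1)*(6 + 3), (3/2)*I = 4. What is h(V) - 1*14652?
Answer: -43924/3 ≈ -14641.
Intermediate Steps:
I = 8/3 (I = (⅔)*4 = 8/3 ≈ 2.6667)
V = 15 (V = (8/3 - 1)*(6 + 3) = (5/3)*9 = 15)
h(V) - 1*14652 = 160/15 - 1*14652 = 160*(1/15) - 14652 = 32/3 - 14652 = -43924/3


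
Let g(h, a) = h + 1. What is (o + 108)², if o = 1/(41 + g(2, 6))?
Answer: 22591009/1936 ≈ 11669.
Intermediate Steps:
g(h, a) = 1 + h
o = 1/44 (o = 1/(41 + (1 + 2)) = 1/(41 + 3) = 1/44 ≈ 0.022727)
(o + 108)² = (1/44 + 108)² = (4753/44)² = 22591009/1936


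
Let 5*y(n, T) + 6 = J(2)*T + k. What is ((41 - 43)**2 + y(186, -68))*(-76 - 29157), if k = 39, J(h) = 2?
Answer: 2426339/5 ≈ 4.8527e+5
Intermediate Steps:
y(n, T) = 33/5 + 2*T/5 (y(n, T) = -6/5 + (2*T + 39)/5 = -6/5 + (39 + 2*T)/5 = -6/5 + (39/5 + 2*T/5) = 33/5 + 2*T/5)
((41 - 43)**2 + y(186, -68))*(-76 - 29157) = ((41 - 43)**2 + (33/5 + (2/5)*(-68)))*(-76 - 29157) = ((-2)**2 + (33/5 - 136/5))*(-29233) = (4 - 103/5)*(-29233) = -83/5*(-29233) = 2426339/5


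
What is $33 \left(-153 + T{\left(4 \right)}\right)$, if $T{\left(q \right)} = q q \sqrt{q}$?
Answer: $-3993$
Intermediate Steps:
$T{\left(q \right)} = q^{\frac{5}{2}}$ ($T{\left(q \right)} = q^{2} \sqrt{q} = q^{\frac{5}{2}}$)
$33 \left(-153 + T{\left(4 \right)}\right) = 33 \left(-153 + 4^{\frac{5}{2}}\right) = 33 \left(-153 + 32\right) = 33 \left(-121\right) = -3993$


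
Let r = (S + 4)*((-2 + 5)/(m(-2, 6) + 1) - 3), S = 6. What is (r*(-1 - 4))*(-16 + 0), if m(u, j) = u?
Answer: -4800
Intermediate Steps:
r = -60 (r = (6 + 4)*((-2 + 5)/(-2 + 1) - 3) = 10*(3/(-1) - 3) = 10*(3*(-1) - 3) = 10*(-3 - 3) = 10*(-6) = -60)
(r*(-1 - 4))*(-16 + 0) = (-60*(-1 - 4))*(-16 + 0) = -60*(-5)*(-16) = 300*(-16) = -4800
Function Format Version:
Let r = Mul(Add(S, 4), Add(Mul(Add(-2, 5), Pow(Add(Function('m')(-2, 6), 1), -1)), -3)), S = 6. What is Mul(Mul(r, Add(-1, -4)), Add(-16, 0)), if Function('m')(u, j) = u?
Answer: -4800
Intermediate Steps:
r = -60 (r = Mul(Add(6, 4), Add(Mul(Add(-2, 5), Pow(Add(-2, 1), -1)), -3)) = Mul(10, Add(Mul(3, Pow(-1, -1)), -3)) = Mul(10, Add(Mul(3, -1), -3)) = Mul(10, Add(-3, -3)) = Mul(10, -6) = -60)
Mul(Mul(r, Add(-1, -4)), Add(-16, 0)) = Mul(Mul(-60, Add(-1, -4)), Add(-16, 0)) = Mul(Mul(-60, -5), -16) = Mul(300, -16) = -4800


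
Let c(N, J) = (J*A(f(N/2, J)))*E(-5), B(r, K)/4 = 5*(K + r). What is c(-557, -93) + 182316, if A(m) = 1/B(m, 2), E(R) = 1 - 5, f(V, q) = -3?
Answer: 911487/5 ≈ 1.8230e+5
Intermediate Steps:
E(R) = -4
B(r, K) = 20*K + 20*r (B(r, K) = 4*(5*(K + r)) = 4*(5*K + 5*r) = 20*K + 20*r)
A(m) = 1/(40 + 20*m) (A(m) = 1/(20*2 + 20*m) = 1/(40 + 20*m))
c(N, J) = J/5 (c(N, J) = (J*(1/(20*(2 - 3))))*(-4) = (J*((1/20)/(-1)))*(-4) = (J*((1/20)*(-1)))*(-4) = (J*(-1/20))*(-4) = -J/20*(-4) = J/5)
c(-557, -93) + 182316 = (1/5)*(-93) + 182316 = -93/5 + 182316 = 911487/5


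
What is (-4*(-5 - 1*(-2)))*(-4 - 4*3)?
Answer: -192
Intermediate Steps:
(-4*(-5 - 1*(-2)))*(-4 - 4*3) = (-4*(-5 + 2))*(-4 - 12) = -4*(-3)*(-16) = 12*(-16) = -192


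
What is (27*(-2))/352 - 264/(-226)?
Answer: 20181/19888 ≈ 1.0147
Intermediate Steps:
(27*(-2))/352 - 264/(-226) = -54*1/352 - 264*(-1/226) = -27/176 + 132/113 = 20181/19888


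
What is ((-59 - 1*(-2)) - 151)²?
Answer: 43264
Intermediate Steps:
((-59 - 1*(-2)) - 151)² = ((-59 + 2) - 151)² = (-57 - 151)² = (-208)² = 43264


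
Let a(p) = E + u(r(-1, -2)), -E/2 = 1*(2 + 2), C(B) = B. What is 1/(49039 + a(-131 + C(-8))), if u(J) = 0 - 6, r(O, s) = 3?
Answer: 1/49025 ≈ 2.0398e-5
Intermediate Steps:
E = -8 (E = -2*(2 + 2) = -2*4 = -8)
u(J) = -6
a(p) = -14 (a(p) = -8 - 6 = -14)
1/(49039 + a(-131 + C(-8))) = 1/(49039 - 14) = 1/49025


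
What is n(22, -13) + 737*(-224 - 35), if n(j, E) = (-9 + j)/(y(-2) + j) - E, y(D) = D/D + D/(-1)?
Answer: -4771737/25 ≈ -1.9087e+5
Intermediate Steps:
y(D) = 1 - D (y(D) = 1 + D*(-1) = 1 - D)
n(j, E) = -E + (-9 + j)/(3 + j) (n(j, E) = (-9 + j)/((1 - 1*(-2)) + j) - E = (-9 + j)/((1 + 2) + j) - E = (-9 + j)/(3 + j) - E = -E + (-9 + j)/(3 + j))
n(22, -13) + 737*(-224 - 35) = (-9 + 22 - 3*(-13) - 1*(-13)*22)/(3 + 22) + 737*(-224 - 35) = (-9 + 22 + 39 + 286)/25 + 737*(-224 - 1*35) = (1/25)*338 + 737*(-224 - 35) = 338/25 + 737*(-259) = 338/25 - 190883 = -4771737/25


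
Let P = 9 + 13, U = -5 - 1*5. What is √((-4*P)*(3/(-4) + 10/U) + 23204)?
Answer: √23358 ≈ 152.83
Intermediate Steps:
U = -10 (U = -5 - 5 = -10)
P = 22
√((-4*P)*(3/(-4) + 10/U) + 23204) = √((-4*22)*(3/(-4) + 10/(-10)) + 23204) = √(-88*(3*(-¼) + 10*(-⅒)) + 23204) = √(-88*(-¾ - 1) + 23204) = √(-88*(-7/4) + 23204) = √(154 + 23204) = √23358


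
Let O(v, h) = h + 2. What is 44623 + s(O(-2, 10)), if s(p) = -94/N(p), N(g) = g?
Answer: 267691/6 ≈ 44615.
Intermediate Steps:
O(v, h) = 2 + h
s(p) = -94/p
44623 + s(O(-2, 10)) = 44623 - 94/(2 + 10) = 44623 - 94/12 = 44623 - 94*1/12 = 44623 - 47/6 = 267691/6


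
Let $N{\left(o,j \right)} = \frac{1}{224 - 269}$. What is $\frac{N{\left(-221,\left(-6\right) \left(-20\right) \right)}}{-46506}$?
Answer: $\frac{1}{2092770} \approx 4.7784 \cdot 10^{-7}$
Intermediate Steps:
$N{\left(o,j \right)} = - \frac{1}{45}$ ($N{\left(o,j \right)} = \frac{1}{-45} = - \frac{1}{45}$)
$\frac{N{\left(-221,\left(-6\right) \left(-20\right) \right)}}{-46506} = - \frac{1}{45 \left(-46506\right)} = \left(- \frac{1}{45}\right) \left(- \frac{1}{46506}\right) = \frac{1}{2092770}$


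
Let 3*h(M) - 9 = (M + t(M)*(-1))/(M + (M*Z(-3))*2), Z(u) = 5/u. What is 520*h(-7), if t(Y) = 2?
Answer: 71760/49 ≈ 1464.5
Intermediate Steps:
h(M) = 3 - (-2 + M)/(7*M) (h(M) = 3 + ((M + 2*(-1))/(M + (M*(5/(-3)))*2))/3 = 3 + ((M - 2)/(M + (M*(5*(-1/3)))*2))/3 = 3 + ((-2 + M)/(M + (M*(-5/3))*2))/3 = 3 + ((-2 + M)/(M - 5*M/3*2))/3 = 3 + ((-2 + M)/(M - 10*M/3))/3 = 3 + ((-2 + M)/((-7*M/3)))/3 = 3 + ((-2 + M)*(-3/(7*M)))/3 = 3 + (-3*(-2 + M)/(7*M))/3 = 3 - (-2 + M)/(7*M))
520*h(-7) = 520*((2/7)*(1 + 10*(-7))/(-7)) = 520*((2/7)*(-1/7)*(1 - 70)) = 520*((2/7)*(-1/7)*(-69)) = 520*(138/49) = 71760/49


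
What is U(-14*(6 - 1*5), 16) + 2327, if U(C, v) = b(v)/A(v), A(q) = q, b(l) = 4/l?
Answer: 148929/64 ≈ 2327.0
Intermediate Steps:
U(C, v) = 4/v² (U(C, v) = (4/v)/v = 4/v²)
U(-14*(6 - 1*5), 16) + 2327 = 4/16² + 2327 = 4*(1/256) + 2327 = 1/64 + 2327 = 148929/64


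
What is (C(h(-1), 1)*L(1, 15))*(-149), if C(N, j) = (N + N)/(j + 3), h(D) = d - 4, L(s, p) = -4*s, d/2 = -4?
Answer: -3576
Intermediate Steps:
d = -8 (d = 2*(-4) = -8)
h(D) = -12 (h(D) = -8 - 4 = -12)
C(N, j) = 2*N/(3 + j) (C(N, j) = (2*N)/(3 + j) = 2*N/(3 + j))
(C(h(-1), 1)*L(1, 15))*(-149) = ((2*(-12)/(3 + 1))*(-4*1))*(-149) = ((2*(-12)/4)*(-4))*(-149) = ((2*(-12)*(1/4))*(-4))*(-149) = -6*(-4)*(-149) = 24*(-149) = -3576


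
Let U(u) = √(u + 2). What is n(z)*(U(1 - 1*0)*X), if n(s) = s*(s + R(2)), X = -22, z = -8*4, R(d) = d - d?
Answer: -22528*√3 ≈ -39020.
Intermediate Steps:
R(d) = 0
z = -32
U(u) = √(2 + u)
n(s) = s² (n(s) = s*(s + 0) = s*s = s²)
n(z)*(U(1 - 1*0)*X) = (-32)²*(√(2 + (1 - 1*0))*(-22)) = 1024*(√(2 + (1 + 0))*(-22)) = 1024*(√(2 + 1)*(-22)) = 1024*(√3*(-22)) = 1024*(-22*√3) = -22528*√3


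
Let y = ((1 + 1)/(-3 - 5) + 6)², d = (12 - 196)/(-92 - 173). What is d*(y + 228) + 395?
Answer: 305421/530 ≈ 576.27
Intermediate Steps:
d = 184/265 (d = -184/(-265) = -184*(-1/265) = 184/265 ≈ 0.69434)
y = 529/16 (y = (2/(-8) + 6)² = (2*(-⅛) + 6)² = (-¼ + 6)² = (23/4)² = 529/16 ≈ 33.063)
d*(y + 228) + 395 = 184*(529/16 + 228)/265 + 395 = (184/265)*(4177/16) + 395 = 96071/530 + 395 = 305421/530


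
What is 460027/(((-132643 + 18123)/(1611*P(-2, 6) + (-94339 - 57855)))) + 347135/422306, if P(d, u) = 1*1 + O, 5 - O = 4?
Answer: 1808822019399679/3022655195 ≈ 5.9842e+5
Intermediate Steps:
O = 1 (O = 5 - 1*4 = 5 - 4 = 1)
P(d, u) = 2 (P(d, u) = 1*1 + 1 = 1 + 1 = 2)
460027/(((-132643 + 18123)/(1611*P(-2, 6) + (-94339 - 57855)))) + 347135/422306 = 460027/(((-132643 + 18123)/(1611*2 + (-94339 - 57855)))) + 347135/422306 = 460027/((-114520/(3222 - 152194))) + 347135*(1/422306) = 460027/((-114520/(-148972))) + 347135/422306 = 460027/((-114520*(-1/148972))) + 347135/422306 = 460027/(28630/37243) + 347135/422306 = 460027*(37243/28630) + 347135/422306 = 17132785561/28630 + 347135/422306 = 1808822019399679/3022655195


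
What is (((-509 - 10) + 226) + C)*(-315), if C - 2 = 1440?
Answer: -361935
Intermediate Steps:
C = 1442 (C = 2 + 1440 = 1442)
(((-509 - 10) + 226) + C)*(-315) = (((-509 - 10) + 226) + 1442)*(-315) = ((-519 + 226) + 1442)*(-315) = (-293 + 1442)*(-315) = 1149*(-315) = -361935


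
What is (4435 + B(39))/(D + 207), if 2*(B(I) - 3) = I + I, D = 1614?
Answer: 4477/1821 ≈ 2.4585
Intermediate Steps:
B(I) = 3 + I (B(I) = 3 + (I + I)/2 = 3 + (2*I)/2 = 3 + I)
(4435 + B(39))/(D + 207) = (4435 + (3 + 39))/(1614 + 207) = (4435 + 42)/1821 = 4477*(1/1821) = 4477/1821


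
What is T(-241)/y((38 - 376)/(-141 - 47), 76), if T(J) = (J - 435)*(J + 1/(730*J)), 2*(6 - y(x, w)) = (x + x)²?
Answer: -63313943936204/180592145 ≈ -3.5059e+5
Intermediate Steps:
y(x, w) = 6 - 2*x² (y(x, w) = 6 - (x + x)²/2 = 6 - 4*x²/2 = 6 - 2*x²)
T(J) = (-435 + J)*(J + 1/(730*J))
T(-241)/y((38 - 376)/(-141 - 47), 76) = (1/730 + (-241)² - 435*(-241) - 87/146/(-241))/(6 - 2*(38 - 376)²/(-141 - 47)²) = (1/730 + 58081 + 104835 - 87/146*(-1/241))/(6 - 2*(-338/(-188))²) = (1/730 + 58081 + 104835 + 87/35186)/(6 - 2*(-338*(-1/188))²) = 14330906278/(87965*(6 - 2*(169/94)²)) = 14330906278/(87965*(6 - 2*28561/8836)) = 14330906278/(87965*(6 - 28561/4418)) = 14330906278/(87965*(-2053/4418)) = (14330906278/87965)*(-4418/2053) = -63313943936204/180592145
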